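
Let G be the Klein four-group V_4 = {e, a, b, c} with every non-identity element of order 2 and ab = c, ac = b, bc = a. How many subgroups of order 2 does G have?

|G| = 4 and 2 | 4, so subgroups of order 2 are possible by Lagrange.
The subgroups of order 2 are: {e, a}; {e, b}; {e, c}.
So G has 3 subgroups of order 2.

3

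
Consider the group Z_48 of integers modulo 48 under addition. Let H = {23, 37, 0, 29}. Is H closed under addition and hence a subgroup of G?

No

29 ∈ H but its inverse 19 ∉ H, so H is not a subgroup.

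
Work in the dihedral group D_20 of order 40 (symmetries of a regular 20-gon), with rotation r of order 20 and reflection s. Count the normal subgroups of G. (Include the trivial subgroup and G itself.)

G has 48 subgroups. Checking conjugation-invariance by order — order 1: 1/1 normal; order 2: 1/21 normal; order 4: 1/11 normal; order 5: 1/1 normal; order 8: 0/5 normal; order 10: 1/5 normal; order 20: 3/3 normal; order 40: 1/1 normal.
Total normal subgroups: 9.

9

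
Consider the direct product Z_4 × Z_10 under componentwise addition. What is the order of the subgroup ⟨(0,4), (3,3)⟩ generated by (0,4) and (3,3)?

20

|⟨(0,4)⟩| = 5 and |⟨(3,3)⟩| = 20, so |H| is a multiple of lcm(5, 20) = 20 and divides |G| = 40.
Closing under the operation: H = {(0,0), (0,2), (0,4), (0,6), (0,8), (1,1), (1,3), (1,5), (1,7), (1,9), (2,0), (2,2), (2,4), (2,6), (2,8), (3,1), (3,3), (3,5), (3,7), (3,9)}, so |H| = 20.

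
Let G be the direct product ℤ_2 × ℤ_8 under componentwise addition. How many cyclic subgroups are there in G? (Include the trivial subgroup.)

Group the elements of G by the cyclic subgroup they generate; each cyclic subgroup of order d accounts for φ(d) elements.
Cyclic subgroups by order — order 1: 1; order 2: 3; order 4: 2; order 8: 2.
Total: 8.

8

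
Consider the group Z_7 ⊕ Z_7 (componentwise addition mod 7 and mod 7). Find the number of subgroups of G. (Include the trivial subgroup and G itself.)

10

|G| = 49, so by Lagrange every subgroup order divides 49. Divisors: 1, 7, 49.
Subgroups by order — order 1: 1; order 7: 8; order 49: 1.
Total: 1 + 8 + 1 = 10.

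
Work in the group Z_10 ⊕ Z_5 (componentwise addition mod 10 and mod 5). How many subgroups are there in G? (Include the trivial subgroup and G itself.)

|G| = 50, so by Lagrange every subgroup order divides 50. Divisors: 1, 2, 5, 10, 25, 50.
Subgroups by order — order 1: 1; order 2: 1; order 5: 6; order 10: 6; order 25: 1; order 50: 1.
Total: 1 + 1 + 6 + 6 + 1 + 1 = 16.

16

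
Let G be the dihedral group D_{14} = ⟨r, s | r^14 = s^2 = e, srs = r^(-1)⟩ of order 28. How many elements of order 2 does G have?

Enumerating element orders in G gives 15 elements of order 2.

15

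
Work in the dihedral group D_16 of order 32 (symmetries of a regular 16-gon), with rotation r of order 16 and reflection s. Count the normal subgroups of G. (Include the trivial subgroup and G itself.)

8

G has 36 subgroups. Checking conjugation-invariance by order — order 1: 1/1 normal; order 2: 1/17 normal; order 4: 1/9 normal; order 8: 1/5 normal; order 16: 3/3 normal; order 32: 1/1 normal.
Total normal subgroups: 8.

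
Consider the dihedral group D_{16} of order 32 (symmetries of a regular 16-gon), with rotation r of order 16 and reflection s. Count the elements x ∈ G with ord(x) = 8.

The elements of order 8 are: r^2, r^6, r^10, r^14.
That's 4.

4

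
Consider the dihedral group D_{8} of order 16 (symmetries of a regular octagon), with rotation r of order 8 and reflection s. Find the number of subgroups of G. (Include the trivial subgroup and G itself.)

19

|G| = 16, so by Lagrange every subgroup order divides 16. Divisors: 1, 2, 4, 8, 16.
Subgroups by order — order 1: 1; order 2: 9; order 4: 5; order 8: 3; order 16: 1.
Total: 1 + 9 + 5 + 3 + 1 = 19.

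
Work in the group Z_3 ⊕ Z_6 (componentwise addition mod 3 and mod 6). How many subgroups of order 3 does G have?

4

|G| = 18 and 3 | 18, so subgroups of order 3 are possible by Lagrange.
The subgroups of order 3 are: {(0,0), (0,2), (0,4)}; {(0,0), (1,0), (2,0)}; {(0,0), (1,2), (2,4)}; {(0,0), (1,4), (2,2)}.
So G has 4 subgroups of order 3.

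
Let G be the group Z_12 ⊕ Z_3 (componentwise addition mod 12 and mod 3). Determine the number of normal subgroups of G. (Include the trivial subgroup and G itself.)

18

G is abelian, so every subgroup is normal.
G has 18 subgroups in total, hence 18 normal subgroups.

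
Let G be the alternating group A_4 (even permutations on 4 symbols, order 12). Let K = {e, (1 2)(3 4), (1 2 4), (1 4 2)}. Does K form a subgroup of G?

No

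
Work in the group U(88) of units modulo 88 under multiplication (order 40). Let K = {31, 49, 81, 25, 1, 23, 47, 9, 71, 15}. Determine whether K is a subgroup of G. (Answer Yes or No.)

|K| = 10 divides |G| = 40, consistent with Lagrange.
K contains the identity, every element's inverse is in K, and K is closed under ·: it is a subgroup.
In fact K = ⟨71⟩.

Yes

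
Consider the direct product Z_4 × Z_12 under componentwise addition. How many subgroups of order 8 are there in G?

3

|G| = 48 and 8 | 48, so subgroups of order 8 are possible by Lagrange.
The subgroups of order 8 are: {(0,0), (0,3), (0,6), (0,9), (2,0), (2,3), (2,6), (2,9)}; {(0,0), (0,6), (1,0), (1,6), (2,0), (2,6), (3,0), (3,6)}; {(0,0), (0,6), (1,3), (1,9), (2,0), (2,6), (3,3), (3,9)}.
So G has 3 subgroups of order 8.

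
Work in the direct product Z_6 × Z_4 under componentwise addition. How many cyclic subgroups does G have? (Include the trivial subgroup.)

12

Group the elements of G by the cyclic subgroup they generate; each cyclic subgroup of order d accounts for φ(d) elements.
Cyclic subgroups by order — order 1: 1; order 2: 3; order 3: 1; order 4: 2; order 6: 3; order 12: 2.
Total: 12.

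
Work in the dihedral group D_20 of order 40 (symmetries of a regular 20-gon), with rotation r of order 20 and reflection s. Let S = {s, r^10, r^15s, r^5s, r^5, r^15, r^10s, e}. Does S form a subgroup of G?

|S| = 8 divides |G| = 40, consistent with Lagrange.
S contains the identity, every element's inverse is in S, and S is closed under ·: it is a subgroup.

Yes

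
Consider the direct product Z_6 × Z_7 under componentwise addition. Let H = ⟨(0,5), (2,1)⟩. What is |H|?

21

|⟨(0,5)⟩| = 7 and |⟨(2,1)⟩| = 21, so |H| is a multiple of lcm(7, 21) = 21 and divides |G| = 42.
Closing under the operation: H = {(0,0), (0,1), (0,2), (0,3), (0,4), (0,5), (0,6), (2,0), (2,1), (2,2), (2,3), (2,4), (2,5), (2,6), (4,0), (4,1), (4,2), (4,3), (4,4), (4,5), (4,6)}, so |H| = 21.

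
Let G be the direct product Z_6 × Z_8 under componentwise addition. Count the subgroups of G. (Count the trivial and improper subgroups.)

22

|G| = 48, so by Lagrange every subgroup order divides 48. Divisors: 1, 2, 3, 4, 6, 8, 12, 16, 24, 48.
Subgroups by order — order 1: 1; order 2: 3; order 3: 1; order 4: 3; order 6: 3; order 8: 3; order 12: 3; order 16: 1; order 24: 3; order 48: 1.
Total: 1 + 3 + 1 + 3 + 3 + 3 + 3 + 1 + 3 + 1 = 22.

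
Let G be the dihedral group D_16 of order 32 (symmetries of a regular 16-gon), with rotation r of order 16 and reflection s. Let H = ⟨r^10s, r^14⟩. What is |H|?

|⟨r^10s⟩| = 2 and |⟨r^14⟩| = 8, so |H| is a multiple of lcm(2, 8) = 8 and divides |G| = 32.
Closing under the operation: H = {e, r^2, r^4, r^6, r^8, r^10, r^12, r^14, s, r^2s, r^4s, r^6s, r^8s, r^10s, r^12s, r^14s}, so |H| = 16.

16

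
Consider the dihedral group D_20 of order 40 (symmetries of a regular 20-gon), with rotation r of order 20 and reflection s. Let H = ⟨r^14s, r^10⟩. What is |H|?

|⟨r^14s⟩| = 2 and |⟨r^10⟩| = 2, so |H| is a multiple of lcm(2, 2) = 2 and divides |G| = 40.
Closing under the operation: H = {e, r^10, r^4s, r^14s}, so |H| = 4.

4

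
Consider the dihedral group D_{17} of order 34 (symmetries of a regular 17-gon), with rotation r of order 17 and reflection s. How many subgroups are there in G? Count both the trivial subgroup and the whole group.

20

|G| = 34, so by Lagrange every subgroup order divides 34. Divisors: 1, 2, 17, 34.
Subgroups by order — order 1: 1; order 2: 17; order 17: 1; order 34: 1.
Total: 1 + 17 + 1 + 1 = 20.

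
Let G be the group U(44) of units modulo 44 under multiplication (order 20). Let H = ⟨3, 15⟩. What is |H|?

10

|⟨3⟩| = 10 and |⟨15⟩| = 10, so |H| is a multiple of lcm(10, 10) = 10 and divides |G| = 20.
Closing under the operation: H = {1, 3, 5, 9, 15, 23, 25, 27, 31, 37}, so |H| = 10.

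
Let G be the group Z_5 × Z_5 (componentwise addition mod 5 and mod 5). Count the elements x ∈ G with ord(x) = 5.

24

An element (a,b) has order lcm(ord(a), ord(b)); count pairs with lcm equal to 5.
Enumerating gives 24 such elements.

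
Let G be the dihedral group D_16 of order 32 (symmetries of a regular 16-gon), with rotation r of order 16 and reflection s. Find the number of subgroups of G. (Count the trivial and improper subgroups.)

36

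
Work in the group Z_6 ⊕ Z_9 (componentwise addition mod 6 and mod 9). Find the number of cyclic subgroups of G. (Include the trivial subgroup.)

A cyclic subgroup of order d is generated by each of its φ(d) elements of order d, so the cyclic subgroups of order d number (#elements of order d)/φ(d).
Cyclic subgroups by order — order 1: 1; order 2: 1; order 3: 4; order 6: 4; order 9: 3; order 18: 3.
Total: 16.

16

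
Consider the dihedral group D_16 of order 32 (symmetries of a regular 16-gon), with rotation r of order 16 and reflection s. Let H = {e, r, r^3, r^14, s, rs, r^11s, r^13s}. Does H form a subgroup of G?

r^3 ∈ H but its inverse r^13 ∉ H, so H is not a subgroup.

No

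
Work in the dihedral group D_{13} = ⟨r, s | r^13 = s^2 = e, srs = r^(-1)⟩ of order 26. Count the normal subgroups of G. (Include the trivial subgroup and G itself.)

3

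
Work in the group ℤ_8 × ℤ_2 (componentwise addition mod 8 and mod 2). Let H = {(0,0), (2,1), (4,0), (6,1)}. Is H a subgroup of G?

|H| = 4 divides |G| = 16, consistent with Lagrange.
H contains the identity, every element's inverse is in H, and H is closed under +: it is a subgroup.
In fact H = ⟨(6,1)⟩.

Yes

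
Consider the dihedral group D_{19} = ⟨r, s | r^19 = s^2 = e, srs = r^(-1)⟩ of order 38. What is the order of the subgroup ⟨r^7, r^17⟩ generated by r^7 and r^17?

19

|⟨r^7⟩| = 19 and |⟨r^17⟩| = 19, so |H| is a multiple of lcm(19, 19) = 19 and divides |G| = 38.
Closing under the operation: H = {e, r, r^2, r^3, r^4, r^5, r^6, r^7, r^8, r^9, r^10, r^11, r^12, r^13, r^14, r^15, r^16, r^17, r^18}, so |H| = 19.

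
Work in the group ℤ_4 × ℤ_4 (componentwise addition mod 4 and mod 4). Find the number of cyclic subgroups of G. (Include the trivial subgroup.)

Each element a generates a cyclic subgroup ⟨a⟩; distinct elements may generate the same one (a cyclic group of order d has φ(d) generators).
Cyclic subgroups by order — order 1: 1; order 2: 3; order 4: 6.
Total: 10.

10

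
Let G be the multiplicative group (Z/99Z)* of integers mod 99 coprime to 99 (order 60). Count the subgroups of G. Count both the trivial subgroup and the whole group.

20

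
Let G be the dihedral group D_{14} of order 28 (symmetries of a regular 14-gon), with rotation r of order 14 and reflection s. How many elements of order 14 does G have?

6

The elements of order 14 are: r, r^3, r^5, r^9, r^11, r^13.
That's 6.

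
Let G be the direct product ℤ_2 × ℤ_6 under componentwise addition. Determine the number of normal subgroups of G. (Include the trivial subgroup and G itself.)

10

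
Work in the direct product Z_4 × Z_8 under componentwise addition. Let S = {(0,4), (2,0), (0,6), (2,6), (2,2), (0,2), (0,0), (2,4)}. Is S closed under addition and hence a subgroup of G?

|S| = 8 divides |G| = 32, consistent with Lagrange.
S contains the identity, every element's inverse is in S, and S is closed under +: it is a subgroup.

Yes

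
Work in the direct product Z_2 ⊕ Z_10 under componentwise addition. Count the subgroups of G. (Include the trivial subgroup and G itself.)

|G| = 20, so by Lagrange every subgroup order divides 20. Divisors: 1, 2, 4, 5, 10, 20.
Subgroups by order — order 1: 1; order 2: 3; order 4: 1; order 5: 1; order 10: 3; order 20: 1.
Total: 1 + 3 + 1 + 1 + 3 + 1 = 10.

10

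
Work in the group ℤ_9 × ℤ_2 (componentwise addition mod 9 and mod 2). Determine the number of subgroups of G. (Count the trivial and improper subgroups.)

|G| = 18, so by Lagrange every subgroup order divides 18. Divisors: 1, 2, 3, 6, 9, 18.
Subgroups by order — order 1: 1; order 2: 1; order 3: 1; order 6: 1; order 9: 1; order 18: 1.
Total: 1 + 1 + 1 + 1 + 1 + 1 = 6.

6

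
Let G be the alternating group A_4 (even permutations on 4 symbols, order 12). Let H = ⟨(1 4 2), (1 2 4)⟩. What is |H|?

3

|⟨(1 4 2)⟩| = 3 and |⟨(1 2 4)⟩| = 3, so |H| is a multiple of lcm(3, 3) = 3 and divides |G| = 12.
Closing under the operation: H = {e, (1 2 4), (1 4 2)}, so |H| = 3.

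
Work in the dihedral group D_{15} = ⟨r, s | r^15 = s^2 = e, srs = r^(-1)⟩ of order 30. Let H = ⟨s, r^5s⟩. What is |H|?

|⟨s⟩| = 2 and |⟨r^5s⟩| = 2, so |H| is a multiple of lcm(2, 2) = 2 and divides |G| = 30.
Closing under the operation: H = {e, r^5, r^10, s, r^5s, r^10s}, so |H| = 6.

6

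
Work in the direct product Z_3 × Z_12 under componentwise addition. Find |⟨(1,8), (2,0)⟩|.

9

|⟨(1,8)⟩| = 3 and |⟨(2,0)⟩| = 3, so |H| is a multiple of lcm(3, 3) = 3 and divides |G| = 36.
Closing under the operation: H = {(0,0), (0,4), (0,8), (1,0), (1,4), (1,8), (2,0), (2,4), (2,8)}, so |H| = 9.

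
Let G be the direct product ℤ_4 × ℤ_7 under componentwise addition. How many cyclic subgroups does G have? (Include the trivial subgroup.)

Group the elements of G by the cyclic subgroup they generate; each cyclic subgroup of order d accounts for φ(d) elements.
Cyclic subgroups by order — order 1: 1; order 2: 1; order 4: 1; order 7: 1; order 14: 1; order 28: 1.
Total: 6.

6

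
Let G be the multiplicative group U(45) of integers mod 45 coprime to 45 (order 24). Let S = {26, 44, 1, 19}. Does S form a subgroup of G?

|S| = 4 divides |G| = 24, consistent with Lagrange.
S contains the identity, every element's inverse is in S, and S is closed under ·: it is a subgroup.

Yes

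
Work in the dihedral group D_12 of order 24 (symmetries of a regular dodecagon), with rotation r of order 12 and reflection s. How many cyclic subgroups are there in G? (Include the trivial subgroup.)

18

A cyclic subgroup of order d is generated by each of its φ(d) elements of order d, so the cyclic subgroups of order d number (#elements of order d)/φ(d).
Cyclic subgroups by order — order 1: 1; order 2: 13; order 3: 1; order 4: 1; order 6: 1; order 12: 1.
Total: 18.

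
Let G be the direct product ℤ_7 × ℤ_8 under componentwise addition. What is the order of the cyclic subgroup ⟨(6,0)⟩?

7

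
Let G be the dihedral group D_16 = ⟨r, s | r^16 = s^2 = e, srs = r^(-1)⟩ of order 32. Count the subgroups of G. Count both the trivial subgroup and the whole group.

36

|G| = 32, so by Lagrange every subgroup order divides 32. Divisors: 1, 2, 4, 8, 16, 32.
Subgroups by order — order 1: 1; order 2: 17; order 4: 9; order 8: 5; order 16: 3; order 32: 1.
Total: 1 + 17 + 9 + 5 + 3 + 1 = 36.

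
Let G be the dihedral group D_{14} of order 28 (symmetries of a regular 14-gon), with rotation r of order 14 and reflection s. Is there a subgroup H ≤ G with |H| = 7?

Yes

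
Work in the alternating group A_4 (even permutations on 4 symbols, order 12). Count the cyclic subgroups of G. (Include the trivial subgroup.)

Group the elements of G by the cyclic subgroup they generate; each cyclic subgroup of order d accounts for φ(d) elements.
Cyclic subgroups by order — order 1: 1; order 2: 3; order 3: 4.
Total: 8.

8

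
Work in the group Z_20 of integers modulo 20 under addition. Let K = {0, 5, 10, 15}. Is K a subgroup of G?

|K| = 4 divides |G| = 20, consistent with Lagrange.
K contains the identity, every element's inverse is in K, and K is closed under +: it is a subgroup.
In fact K = ⟨5⟩.

Yes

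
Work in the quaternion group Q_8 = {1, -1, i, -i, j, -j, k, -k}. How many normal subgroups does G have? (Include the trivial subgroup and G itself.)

6

G has 6 subgroups. Checking conjugation-invariance by order — order 1: 1/1 normal; order 2: 1/1 normal; order 4: 3/3 normal; order 8: 1/1 normal.
Total normal subgroups: 6.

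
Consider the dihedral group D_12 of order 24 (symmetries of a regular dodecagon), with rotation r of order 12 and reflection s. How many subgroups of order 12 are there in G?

3

|G| = 24 and 12 | 24, so subgroups of order 12 are possible by Lagrange.
The subgroups of order 12 are: {e, r, r^2, r^3, r^4, r^5, r^6, r^7, r^8, r^9, r^10, r^11}; {e, r^2, r^4, r^6, r^8, r^10, s, r^2s, r^4s, r^6s, r^8s, r^10s}; {e, r^2, r^4, r^6, r^8, r^10, rs, r^3s, r^5s, r^7s, r^9s, r^11s}.
So G has 3 subgroups of order 12.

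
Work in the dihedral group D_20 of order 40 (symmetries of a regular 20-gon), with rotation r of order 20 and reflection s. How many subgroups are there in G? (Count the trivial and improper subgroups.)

48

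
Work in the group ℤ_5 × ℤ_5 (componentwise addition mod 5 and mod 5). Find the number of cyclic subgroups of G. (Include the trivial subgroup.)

Group the elements of G by the cyclic subgroup they generate; each cyclic subgroup of order d accounts for φ(d) elements.
Cyclic subgroups by order — order 1: 1; order 5: 6.
Total: 7.

7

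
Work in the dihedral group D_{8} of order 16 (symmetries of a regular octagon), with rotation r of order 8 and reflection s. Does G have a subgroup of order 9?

No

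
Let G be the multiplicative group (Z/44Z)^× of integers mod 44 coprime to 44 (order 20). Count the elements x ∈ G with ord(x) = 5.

4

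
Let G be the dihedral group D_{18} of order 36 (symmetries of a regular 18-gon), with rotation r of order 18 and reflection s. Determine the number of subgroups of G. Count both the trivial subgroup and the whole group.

|G| = 36, so by Lagrange every subgroup order divides 36. Divisors: 1, 2, 3, 4, 6, 9, 12, 18, 36.
Subgroups by order — order 1: 1; order 2: 19; order 3: 1; order 4: 9; order 6: 7; order 9: 1; order 12: 3; order 18: 3; order 36: 1.
Total: 1 + 19 + 1 + 9 + 7 + 1 + 3 + 3 + 1 = 45.

45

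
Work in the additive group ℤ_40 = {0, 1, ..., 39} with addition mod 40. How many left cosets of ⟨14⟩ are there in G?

2

|⟨14⟩| = 20 and |G| = 40.
By Lagrange, [G : H] = |G|/|H| = 40/20 = 2.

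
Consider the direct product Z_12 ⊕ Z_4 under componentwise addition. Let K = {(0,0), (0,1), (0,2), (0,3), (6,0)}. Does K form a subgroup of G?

|K| = 5 does not divide |G| = 48, so by Lagrange K is not a subgroup.

No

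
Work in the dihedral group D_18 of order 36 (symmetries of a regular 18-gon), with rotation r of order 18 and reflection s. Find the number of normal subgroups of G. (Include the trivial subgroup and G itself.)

9

G has 45 subgroups. Checking conjugation-invariance by order — order 1: 1/1 normal; order 2: 1/19 normal; order 3: 1/1 normal; order 4: 0/9 normal; order 6: 1/7 normal; order 9: 1/1 normal; order 12: 0/3 normal; order 18: 3/3 normal; order 36: 1/1 normal.
Total normal subgroups: 9.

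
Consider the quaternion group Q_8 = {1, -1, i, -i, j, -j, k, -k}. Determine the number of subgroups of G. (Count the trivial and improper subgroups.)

|G| = 8, so by Lagrange every subgroup order divides 8. Divisors: 1, 2, 4, 8.
Subgroups by order — order 1: 1; order 2: 1; order 4: 3; order 8: 1.
Total: 1 + 1 + 3 + 1 = 6.

6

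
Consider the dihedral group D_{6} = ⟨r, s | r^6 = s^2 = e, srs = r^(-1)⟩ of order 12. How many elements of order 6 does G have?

2

The elements of order 6 are: r, r^5.
That's 2.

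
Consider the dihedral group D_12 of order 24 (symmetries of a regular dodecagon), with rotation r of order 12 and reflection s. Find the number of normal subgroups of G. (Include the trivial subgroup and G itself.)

9

G has 34 subgroups. Checking conjugation-invariance by order — order 1: 1/1 normal; order 2: 1/13 normal; order 3: 1/1 normal; order 4: 1/7 normal; order 6: 1/5 normal; order 8: 0/3 normal; order 12: 3/3 normal; order 24: 1/1 normal.
Total normal subgroups: 9.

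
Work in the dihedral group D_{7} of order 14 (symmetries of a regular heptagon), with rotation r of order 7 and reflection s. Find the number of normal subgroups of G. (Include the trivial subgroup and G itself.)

3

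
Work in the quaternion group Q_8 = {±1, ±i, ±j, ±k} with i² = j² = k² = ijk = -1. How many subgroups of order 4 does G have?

3

|G| = 8 and 4 | 8, so subgroups of order 4 are possible by Lagrange.
The subgroups of order 4 are: {1, -1, i, -i}; {1, -1, j, -j}; {1, -1, k, -k}.
So G has 3 subgroups of order 4.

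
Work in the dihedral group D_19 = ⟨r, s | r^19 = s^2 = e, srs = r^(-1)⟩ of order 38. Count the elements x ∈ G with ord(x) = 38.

0

No element of G has order 38 (even though 38 | 38).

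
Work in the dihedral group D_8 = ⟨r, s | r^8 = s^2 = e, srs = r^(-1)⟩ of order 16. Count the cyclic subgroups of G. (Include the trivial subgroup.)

12

A cyclic subgroup of order d is generated by each of its φ(d) elements of order d, so the cyclic subgroups of order d number (#elements of order d)/φ(d).
Cyclic subgroups by order — order 1: 1; order 2: 9; order 4: 1; order 8: 1.
Total: 12.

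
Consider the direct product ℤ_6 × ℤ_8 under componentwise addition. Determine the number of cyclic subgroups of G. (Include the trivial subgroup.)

16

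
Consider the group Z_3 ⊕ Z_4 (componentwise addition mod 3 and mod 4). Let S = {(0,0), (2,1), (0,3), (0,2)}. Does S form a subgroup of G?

No

(2,1) ∈ S but its inverse (1,3) ∉ S, so S is not a subgroup.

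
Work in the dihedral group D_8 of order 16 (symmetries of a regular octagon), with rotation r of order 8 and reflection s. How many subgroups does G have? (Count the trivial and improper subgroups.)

19

|G| = 16, so by Lagrange every subgroup order divides 16. Divisors: 1, 2, 4, 8, 16.
Subgroups by order — order 1: 1; order 2: 9; order 4: 5; order 8: 3; order 16: 1.
Total: 1 + 9 + 5 + 3 + 1 = 19.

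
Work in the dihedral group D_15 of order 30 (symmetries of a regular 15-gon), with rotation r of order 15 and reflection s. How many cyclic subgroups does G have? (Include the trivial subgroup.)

19

Each element a generates a cyclic subgroup ⟨a⟩; distinct elements may generate the same one (a cyclic group of order d has φ(d) generators).
Cyclic subgroups by order — order 1: 1; order 2: 15; order 3: 1; order 5: 1; order 15: 1.
Total: 19.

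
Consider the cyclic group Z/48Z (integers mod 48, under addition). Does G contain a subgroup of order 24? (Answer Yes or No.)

24 | 48. A subgroup of order 24 is {0, 2, 4, 6, 8, 10, 12, 14, 16, 18, 20, 22, 24, 26, 28, 30, 32, 34, 36, 38, 40, 42, 44, 46}.

Yes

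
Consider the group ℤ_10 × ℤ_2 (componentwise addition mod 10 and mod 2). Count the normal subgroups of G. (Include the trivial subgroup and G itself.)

10

G is abelian, so every subgroup is normal.
G has 10 subgroups in total, hence 10 normal subgroups.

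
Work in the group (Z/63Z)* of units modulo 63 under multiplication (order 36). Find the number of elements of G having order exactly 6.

24

Enumerating element orders in G gives 24 elements of order 6.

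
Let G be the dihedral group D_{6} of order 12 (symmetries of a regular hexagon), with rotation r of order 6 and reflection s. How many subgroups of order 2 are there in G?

7

|G| = 12 and 2 | 12, so subgroups of order 2 are possible by Lagrange.
The subgroups of order 2 are: {e, r^2s}; {e, r^3}; {e, r^3s}; {e, r^4s}; … (7 in all).
So G has 7 subgroups of order 2.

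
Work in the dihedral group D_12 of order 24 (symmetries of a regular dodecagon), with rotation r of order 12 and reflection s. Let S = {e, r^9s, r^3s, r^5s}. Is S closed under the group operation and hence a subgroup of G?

Closure fails: r^3s · r^5s = r^10 ∉ S. So S is not a subgroup.

No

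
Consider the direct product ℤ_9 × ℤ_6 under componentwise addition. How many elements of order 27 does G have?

An element (a,b) has order lcm(ord(a), ord(b)); count pairs with lcm equal to 27.
Enumerating gives 0 such elements.

0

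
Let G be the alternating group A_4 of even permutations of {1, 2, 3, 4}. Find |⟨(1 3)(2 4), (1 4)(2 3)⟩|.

|⟨(1 3)(2 4)⟩| = 2 and |⟨(1 4)(2 3)⟩| = 2, so |H| is a multiple of lcm(2, 2) = 2 and divides |G| = 12.
Closing under the operation: H = {e, (1 2)(3 4), (1 3)(2 4), (1 4)(2 3)}, so |H| = 4.

4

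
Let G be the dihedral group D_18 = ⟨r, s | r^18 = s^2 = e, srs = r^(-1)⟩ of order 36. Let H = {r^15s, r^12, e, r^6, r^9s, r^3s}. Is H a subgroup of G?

|H| = 6 divides |G| = 36, consistent with Lagrange.
H contains the identity, every element's inverse is in H, and H is closed under ·: it is a subgroup.

Yes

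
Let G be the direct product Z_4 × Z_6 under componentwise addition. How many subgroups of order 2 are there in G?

3

|G| = 24 and 2 | 24, so subgroups of order 2 are possible by Lagrange.
The subgroups of order 2 are: {(0,0), (0,3)}; {(0,0), (2,0)}; {(0,0), (2,3)}.
So G has 3 subgroups of order 2.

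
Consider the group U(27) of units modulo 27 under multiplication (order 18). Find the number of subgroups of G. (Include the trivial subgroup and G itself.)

6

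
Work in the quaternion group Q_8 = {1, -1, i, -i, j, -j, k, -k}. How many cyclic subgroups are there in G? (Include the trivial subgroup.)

5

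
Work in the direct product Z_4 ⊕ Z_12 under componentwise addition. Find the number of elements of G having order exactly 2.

3

An element (a,b) has order lcm(ord(a), ord(b)); count pairs with lcm equal to 2.
Enumerating gives 3 such elements.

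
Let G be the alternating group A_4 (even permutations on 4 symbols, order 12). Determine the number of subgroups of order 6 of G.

|G| = 12 and 6 | 12, so subgroups of order 6 are possible by Lagrange.
Checking all subgroups of G, none has order 6.
So G has 0 subgroups of order 6.

0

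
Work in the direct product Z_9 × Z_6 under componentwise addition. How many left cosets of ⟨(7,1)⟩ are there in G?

3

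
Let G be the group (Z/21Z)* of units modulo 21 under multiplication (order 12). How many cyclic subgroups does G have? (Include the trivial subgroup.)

8

A cyclic subgroup of order d is generated by each of its φ(d) elements of order d, so the cyclic subgroups of order d number (#elements of order d)/φ(d).
Cyclic subgroups by order — order 1: 1; order 2: 3; order 3: 1; order 6: 3.
Total: 8.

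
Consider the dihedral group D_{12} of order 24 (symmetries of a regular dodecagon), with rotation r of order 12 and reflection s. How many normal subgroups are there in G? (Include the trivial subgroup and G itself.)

9

G has 34 subgroups. Checking conjugation-invariance by order — order 1: 1/1 normal; order 2: 1/13 normal; order 3: 1/1 normal; order 4: 1/7 normal; order 6: 1/5 normal; order 8: 0/3 normal; order 12: 3/3 normal; order 24: 1/1 normal.
Total normal subgroups: 9.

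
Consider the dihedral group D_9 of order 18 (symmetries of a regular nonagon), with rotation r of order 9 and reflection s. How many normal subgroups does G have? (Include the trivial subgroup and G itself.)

G has 16 subgroups. Checking conjugation-invariance by order — order 1: 1/1 normal; order 2: 0/9 normal; order 3: 1/1 normal; order 6: 0/3 normal; order 9: 1/1 normal; order 18: 1/1 normal.
Total normal subgroups: 4.

4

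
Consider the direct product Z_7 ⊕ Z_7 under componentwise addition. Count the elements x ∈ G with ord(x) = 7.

48

An element (a,b) has order lcm(ord(a), ord(b)); count pairs with lcm equal to 7.
Enumerating gives 48 such elements.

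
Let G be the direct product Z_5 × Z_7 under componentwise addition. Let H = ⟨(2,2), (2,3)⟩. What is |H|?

35

|⟨(2,2)⟩| = 35 and |⟨(2,3)⟩| = 35, so |H| is a multiple of lcm(35, 35) = 35 and divides |G| = 35.
Closing {(2,2), (2,3)} under the group operation gives all of G, so |H| = 35.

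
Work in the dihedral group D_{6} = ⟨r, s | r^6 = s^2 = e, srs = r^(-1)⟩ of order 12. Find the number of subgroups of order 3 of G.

1

|G| = 12 and 3 | 12, so subgroups of order 3 are possible by Lagrange.
The subgroups of order 3 are: {e, r^2, r^4}.
So G has 1 subgroup of order 3.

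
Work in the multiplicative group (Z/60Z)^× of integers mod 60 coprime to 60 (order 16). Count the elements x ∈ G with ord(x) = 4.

The elements of order 4 are: 7, 13, 17, 23, 37, 43, 47, 53.
That's 8.

8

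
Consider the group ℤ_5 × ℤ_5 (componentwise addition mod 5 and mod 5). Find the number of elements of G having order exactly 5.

24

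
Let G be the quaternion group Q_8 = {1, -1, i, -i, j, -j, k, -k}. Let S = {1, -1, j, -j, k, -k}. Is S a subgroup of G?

|S| = 6 does not divide |G| = 8, so by Lagrange S is not a subgroup.

No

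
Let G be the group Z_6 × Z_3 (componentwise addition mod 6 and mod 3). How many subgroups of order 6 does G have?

4

|G| = 18 and 6 | 18, so subgroups of order 6 are possible by Lagrange.
The subgroups of order 6 are: {(0,0), (0,1), (0,2), (3,0), (3,1), (3,2)}; {(0,0), (1,0), (2,0), (3,0), (4,0), (5,0)}; {(0,0), (1,1), (2,2), (3,0), (4,1), (5,2)}; {(0,0), (1,2), (2,1), (3,0), (4,2), (5,1)}.
So G has 4 subgroups of order 6.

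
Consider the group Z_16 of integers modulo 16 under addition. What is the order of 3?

16

In Z_16, the order of an element a is n/gcd(a, n).
gcd(3, 16) = 1, so |⟨3⟩| = 16/1 = 16.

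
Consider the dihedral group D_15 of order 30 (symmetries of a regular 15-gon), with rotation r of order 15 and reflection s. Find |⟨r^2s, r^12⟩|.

|⟨r^2s⟩| = 2 and |⟨r^12⟩| = 5, so |H| is a multiple of lcm(2, 5) = 10 and divides |G| = 30.
Closing under the operation: H = {e, r^3, r^6, r^9, r^12, r^2s, r^5s, r^8s, r^11s, r^14s}, so |H| = 10.

10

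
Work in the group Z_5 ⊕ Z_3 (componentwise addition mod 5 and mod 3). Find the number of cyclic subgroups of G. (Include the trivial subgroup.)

Each element a generates a cyclic subgroup ⟨a⟩; distinct elements may generate the same one (a cyclic group of order d has φ(d) generators).
Cyclic subgroups by order — order 1: 1; order 3: 1; order 5: 1; order 15: 1.
Total: 4.

4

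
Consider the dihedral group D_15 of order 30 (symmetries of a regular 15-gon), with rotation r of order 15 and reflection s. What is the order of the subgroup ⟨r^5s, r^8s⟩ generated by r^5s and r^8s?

|⟨r^5s⟩| = 2 and |⟨r^8s⟩| = 2, so |H| is a multiple of lcm(2, 2) = 2 and divides |G| = 30.
Closing under the operation: H = {e, r^3, r^6, r^9, r^12, r^2s, r^5s, r^8s, r^11s, r^14s}, so |H| = 10.

10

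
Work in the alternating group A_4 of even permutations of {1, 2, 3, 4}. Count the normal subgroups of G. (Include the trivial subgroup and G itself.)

3

G has 10 subgroups. Checking conjugation-invariance by order — order 1: 1/1 normal; order 2: 0/3 normal; order 3: 0/4 normal; order 4: 1/1 normal; order 12: 1/1 normal.
Total normal subgroups: 3.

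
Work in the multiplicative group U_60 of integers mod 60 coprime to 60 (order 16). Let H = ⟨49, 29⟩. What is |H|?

4

|⟨49⟩| = 2 and |⟨29⟩| = 2, so |H| is a multiple of lcm(2, 2) = 2 and divides |G| = 16.
Closing under the operation: H = {1, 29, 41, 49}, so |H| = 4.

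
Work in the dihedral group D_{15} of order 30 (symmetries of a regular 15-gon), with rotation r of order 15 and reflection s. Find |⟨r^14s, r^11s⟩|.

|⟨r^14s⟩| = 2 and |⟨r^11s⟩| = 2, so |H| is a multiple of lcm(2, 2) = 2 and divides |G| = 30.
Closing under the operation: H = {e, r^3, r^6, r^9, r^12, r^2s, r^5s, r^8s, r^11s, r^14s}, so |H| = 10.

10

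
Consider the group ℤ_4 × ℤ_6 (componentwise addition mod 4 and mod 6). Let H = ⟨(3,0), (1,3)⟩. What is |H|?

8

|⟨(3,0)⟩| = 4 and |⟨(1,3)⟩| = 4, so |H| is a multiple of lcm(4, 4) = 4 and divides |G| = 24.
Closing under the operation: H = {(0,0), (0,3), (1,0), (1,3), (2,0), (2,3), (3,0), (3,3)}, so |H| = 8.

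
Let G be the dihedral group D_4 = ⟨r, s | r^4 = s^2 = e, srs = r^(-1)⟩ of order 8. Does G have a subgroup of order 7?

No

7 does not divide |G| = 8, so by Lagrange no subgroup of order 7 exists.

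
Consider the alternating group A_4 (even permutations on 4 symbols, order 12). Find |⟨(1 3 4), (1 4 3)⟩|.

3

|⟨(1 3 4)⟩| = 3 and |⟨(1 4 3)⟩| = 3, so |H| is a multiple of lcm(3, 3) = 3 and divides |G| = 12.
Closing under the operation: H = {e, (1 3 4), (1 4 3)}, so |H| = 3.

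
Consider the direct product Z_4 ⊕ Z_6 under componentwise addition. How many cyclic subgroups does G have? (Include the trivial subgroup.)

Each element a generates a cyclic subgroup ⟨a⟩; distinct elements may generate the same one (a cyclic group of order d has φ(d) generators).
Cyclic subgroups by order — order 1: 1; order 2: 3; order 3: 1; order 4: 2; order 6: 3; order 12: 2.
Total: 12.

12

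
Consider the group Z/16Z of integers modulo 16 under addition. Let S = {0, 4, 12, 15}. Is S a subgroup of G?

15 ∈ S but its inverse 1 ∉ S, so S is not a subgroup.

No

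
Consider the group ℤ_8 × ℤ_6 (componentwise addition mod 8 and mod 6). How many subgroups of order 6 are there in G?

3

|G| = 48 and 6 | 48, so subgroups of order 6 are possible by Lagrange.
The subgroups of order 6 are: {(0,0), (0,1), (0,2), (0,3), (0,4), (0,5)}; {(0,0), (0,2), (0,4), (4,0), (4,2), (4,4)}; {(0,0), (0,2), (0,4), (4,1), (4,3), (4,5)}.
So G has 3 subgroups of order 6.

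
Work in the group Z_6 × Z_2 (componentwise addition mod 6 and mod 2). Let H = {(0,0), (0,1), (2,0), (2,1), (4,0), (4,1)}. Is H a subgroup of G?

|H| = 6 divides |G| = 12, consistent with Lagrange.
H contains the identity, every element's inverse is in H, and H is closed under +: it is a subgroup.
In fact H = ⟨(2,1)⟩.

Yes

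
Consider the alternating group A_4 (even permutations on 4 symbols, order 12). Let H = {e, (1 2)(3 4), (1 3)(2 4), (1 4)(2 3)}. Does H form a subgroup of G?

|H| = 4 divides |G| = 12, consistent with Lagrange.
H contains the identity, every element's inverse is in H, and H is closed under ∘: it is a subgroup.

Yes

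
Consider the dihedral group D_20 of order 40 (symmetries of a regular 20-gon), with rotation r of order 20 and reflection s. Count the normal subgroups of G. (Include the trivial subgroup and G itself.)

9

G has 48 subgroups. Checking conjugation-invariance by order — order 1: 1/1 normal; order 2: 1/21 normal; order 4: 1/11 normal; order 5: 1/1 normal; order 8: 0/5 normal; order 10: 1/5 normal; order 20: 3/3 normal; order 40: 1/1 normal.
Total normal subgroups: 9.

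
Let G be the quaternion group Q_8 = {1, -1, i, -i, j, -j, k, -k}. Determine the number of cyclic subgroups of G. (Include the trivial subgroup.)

A cyclic subgroup of order d is generated by each of its φ(d) elements of order d, so the cyclic subgroups of order d number (#elements of order d)/φ(d).
Cyclic subgroups by order — order 1: 1; order 2: 1; order 4: 3.
Total: 5.

5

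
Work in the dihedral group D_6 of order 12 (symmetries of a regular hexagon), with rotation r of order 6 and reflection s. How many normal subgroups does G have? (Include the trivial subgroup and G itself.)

7

G has 16 subgroups. Checking conjugation-invariance by order — order 1: 1/1 normal; order 2: 1/7 normal; order 3: 1/1 normal; order 4: 0/3 normal; order 6: 3/3 normal; order 12: 1/1 normal.
Total normal subgroups: 7.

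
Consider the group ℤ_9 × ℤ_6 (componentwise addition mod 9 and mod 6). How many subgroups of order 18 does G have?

4

|G| = 54 and 18 | 54, so subgroups of order 18 are possible by Lagrange.
The subgroups of order 18 are: {(0,0), (0,1), (0,2), (0,3), (0,4), (0,5), (3,0), (3,1), (3,2), (3,3), (3,4), (3,5), (6,0), (6,1), (6,2), (6,3), (6,4), (6,5)}; {(0,0), (0,3), (1,0), (1,3), (2,0), (2,3), (3,0), (3,3), (4,0), (4,3), (5,0), (5,3), (6,0), (6,3), (7,0), (7,3), (8,0), (8,3)}; {(0,0), (0,3), (1,1), (1,4), (2,2), (2,5), (3,0), (3,3), (4,1), (4,4), (5,2), (5,5), (6,0), (6,3), (7,1), (7,4), (8,2), (8,5)}; {(0,0), (0,3), (1,2), (1,5), (2,1), (2,4), (3,0), (3,3), (4,2), (4,5), (5,1), (5,4), (6,0), (6,3), (7,2), (7,5), (8,1), (8,4)}.
So G has 4 subgroups of order 18.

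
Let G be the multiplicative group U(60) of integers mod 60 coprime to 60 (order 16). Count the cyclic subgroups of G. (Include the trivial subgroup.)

Each element a generates a cyclic subgroup ⟨a⟩; distinct elements may generate the same one (a cyclic group of order d has φ(d) generators).
Cyclic subgroups by order — order 1: 1; order 2: 7; order 4: 4.
Total: 12.

12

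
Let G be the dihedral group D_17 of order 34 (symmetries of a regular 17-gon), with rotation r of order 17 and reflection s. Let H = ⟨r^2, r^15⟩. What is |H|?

|⟨r^2⟩| = 17 and |⟨r^15⟩| = 17, so |H| is a multiple of lcm(17, 17) = 17 and divides |G| = 34.
Closing under the operation: H = {e, r, r^2, r^3, r^4, r^5, r^6, r^7, r^8, r^9, r^10, r^11, r^12, r^13, r^14, r^15, r^16}, so |H| = 17.

17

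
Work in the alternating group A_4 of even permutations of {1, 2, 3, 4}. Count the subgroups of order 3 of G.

|G| = 12 and 3 | 12, so subgroups of order 3 are possible by Lagrange.
The subgroups of order 3 are: {e, (1 2 3), (1 3 2)}; {e, (1 2 4), (1 4 2)}; {e, (1 3 4), (1 4 3)}; {e, (2 3 4), (2 4 3)}.
So G has 4 subgroups of order 3.

4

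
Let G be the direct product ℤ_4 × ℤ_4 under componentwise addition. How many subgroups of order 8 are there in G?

|G| = 16 and 8 | 16, so subgroups of order 8 are possible by Lagrange.
The subgroups of order 8 are: {(0,0), (0,1), (0,2), (0,3), (2,0), (2,1), (2,2), (2,3)}; {(0,0), (0,2), (1,0), (1,2), (2,0), (2,2), (3,0), (3,2)}; {(0,0), (0,2), (1,1), (1,3), (2,0), (2,2), (3,1), (3,3)}.
So G has 3 subgroups of order 8.

3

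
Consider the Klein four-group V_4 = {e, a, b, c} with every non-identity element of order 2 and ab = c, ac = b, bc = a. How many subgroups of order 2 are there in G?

|G| = 4 and 2 | 4, so subgroups of order 2 are possible by Lagrange.
The subgroups of order 2 are: {e, a}; {e, b}; {e, c}.
So G has 3 subgroups of order 2.

3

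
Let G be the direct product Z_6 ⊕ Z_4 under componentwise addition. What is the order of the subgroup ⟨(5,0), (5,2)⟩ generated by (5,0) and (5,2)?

|⟨(5,0)⟩| = 6 and |⟨(5,2)⟩| = 6, so |H| is a multiple of lcm(6, 6) = 6 and divides |G| = 24.
Closing under the operation: H = {(0,0), (0,2), (1,0), (1,2), (2,0), (2,2), (3,0), (3,2), (4,0), (4,2), (5,0), (5,2)}, so |H| = 12.

12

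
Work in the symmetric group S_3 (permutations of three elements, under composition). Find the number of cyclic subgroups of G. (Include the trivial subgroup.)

5

Group the elements of G by the cyclic subgroup they generate; each cyclic subgroup of order d accounts for φ(d) elements.
Cyclic subgroups by order — order 1: 1; order 2: 3; order 3: 1.
Total: 5.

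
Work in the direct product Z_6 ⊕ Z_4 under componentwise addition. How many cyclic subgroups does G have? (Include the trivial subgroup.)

12

Group the elements of G by the cyclic subgroup they generate; each cyclic subgroup of order d accounts for φ(d) elements.
Cyclic subgroups by order — order 1: 1; order 2: 3; order 3: 1; order 4: 2; order 6: 3; order 12: 2.
Total: 12.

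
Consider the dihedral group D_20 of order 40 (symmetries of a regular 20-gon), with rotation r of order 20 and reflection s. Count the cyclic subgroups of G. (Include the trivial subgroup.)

26

A cyclic subgroup of order d is generated by each of its φ(d) elements of order d, so the cyclic subgroups of order d number (#elements of order d)/φ(d).
Cyclic subgroups by order — order 1: 1; order 2: 21; order 4: 1; order 5: 1; order 10: 1; order 20: 1.
Total: 26.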